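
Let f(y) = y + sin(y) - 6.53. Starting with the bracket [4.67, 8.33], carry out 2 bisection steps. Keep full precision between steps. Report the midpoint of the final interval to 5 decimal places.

f(4.670000) = -2.859102, f(8.330000) = 2.688827 (opposite signs)
step 1: m = 6.500000, f(m) = 0.185120 > 0 → root in [4.670000, 6.500000]
step 2: m = 5.585000, f(m) = -1.587829 < 0 → root in [5.585000, 6.500000]
Midpoint of [5.585000, 6.500000] = 6.042500

6.04250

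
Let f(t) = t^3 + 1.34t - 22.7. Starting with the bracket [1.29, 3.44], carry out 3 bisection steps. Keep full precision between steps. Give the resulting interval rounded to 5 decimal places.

[2.63375, 2.90250]

f(1.290000) = -18.824711, f(3.440000) = 22.617184 (opposite signs)
step 1: m = 2.365000, f(m) = -6.302923 < 0 → root in [2.365000, 3.440000]
step 2: m = 2.902500, f(m) = 5.641479 > 0 → root in [2.365000, 2.902500]
step 3: m = 2.633750, f(m) = -0.901402 < 0 → root in [2.633750, 2.902500]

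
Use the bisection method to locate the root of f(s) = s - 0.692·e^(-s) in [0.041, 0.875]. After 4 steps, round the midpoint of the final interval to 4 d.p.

f(0.041000) = -0.623202, f(0.875000) = 0.586531 (opposite signs)
step 1: m = 0.458000, f(m) = 0.020277 > 0 → root in [0.041000, 0.458000]
step 2: m = 0.249500, f(m) = -0.289700 < 0 → root in [0.249500, 0.458000]
step 3: m = 0.353750, f(m) = -0.132069 < 0 → root in [0.353750, 0.458000]
step 4: m = 0.405875, f(m) = -0.055269 < 0 → root in [0.405875, 0.458000]
Midpoint of [0.405875, 0.458000] = 0.431937

0.4319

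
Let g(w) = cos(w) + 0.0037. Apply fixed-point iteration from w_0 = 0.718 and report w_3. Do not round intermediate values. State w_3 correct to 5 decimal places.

0.74839

w_1 = g(0.718000) = 0.756823
w_2 = g(0.756823) = 0.730721
w_3 = g(0.730721) = 0.748393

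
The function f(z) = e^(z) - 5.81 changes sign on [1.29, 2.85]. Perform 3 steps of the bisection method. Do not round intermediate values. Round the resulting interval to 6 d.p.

f(1.290000) = -2.177213, f(2.850000) = 11.477782 (opposite signs)
step 1: m = 2.070000, f(m) = 2.114823 > 0 → root in [1.290000, 2.070000]
step 2: m = 1.680000, f(m) = -0.444444 < 0 → root in [1.680000, 2.070000]
step 3: m = 1.875000, f(m) = 0.710819 > 0 → root in [1.680000, 1.875000]

[1.680000, 1.875000]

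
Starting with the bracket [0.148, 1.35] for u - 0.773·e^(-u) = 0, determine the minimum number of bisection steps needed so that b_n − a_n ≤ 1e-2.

Initial width b − a = 1.35 − 0.148 = 1.202000.
After n steps the width is (b−a)/2^n; need (b−a)/2^n ≤ 1e-2.
So n ≥ log₂(1.202000/1e-2) = log₂(120.2000) ≈ 6.9093.
Hence n = 7.

7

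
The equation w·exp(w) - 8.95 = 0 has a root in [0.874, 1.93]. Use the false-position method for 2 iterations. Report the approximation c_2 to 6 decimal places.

f(0.874000) = -6.855479, f(1.930000) = 4.346755
step 1: c = 1.520245, f(c) = -1.997396 < 0 → new bracket [1.520245, 1.930000]
step 2: c = 1.649252, f(c) = -0.368794 < 0 → new bracket [1.649252, 1.930000]

1.649252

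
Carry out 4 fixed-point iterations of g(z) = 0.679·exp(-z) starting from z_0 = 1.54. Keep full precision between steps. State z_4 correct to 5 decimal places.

z_1 = g(1.540000) = 0.145565
z_2 = g(0.145565) = 0.587019
z_3 = g(0.587019) = 0.377512
z_4 = g(0.377512) = 0.465499

0.46550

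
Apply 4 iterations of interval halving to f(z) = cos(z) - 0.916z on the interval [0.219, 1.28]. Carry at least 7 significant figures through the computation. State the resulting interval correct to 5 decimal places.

[0.74950, 0.81581]

f(0.219000) = 0.775511, f(1.280000) = -0.885765 (opposite signs)
step 1: m = 0.749500, f(m) = 0.045488 > 0 → root in [0.749500, 1.280000]
step 2: m = 1.014750, f(m) = -0.401679 < 0 → root in [0.749500, 1.014750]
step 3: m = 0.882125, f(m) = -0.172515 < 0 → root in [0.749500, 0.882125]
step 4: m = 0.815813, f(m) = -0.062007 < 0 → root in [0.749500, 0.815813]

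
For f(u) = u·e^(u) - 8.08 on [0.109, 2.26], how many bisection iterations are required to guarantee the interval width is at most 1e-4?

15

Initial width b − a = 2.26 − 0.109 = 2.151000.
After n steps the width is (b−a)/2^n; need (b−a)/2^n ≤ 1e-4.
So n ≥ log₂(2.151000/1e-4) = log₂(21510.0000) ≈ 14.3927.
Hence n = 15.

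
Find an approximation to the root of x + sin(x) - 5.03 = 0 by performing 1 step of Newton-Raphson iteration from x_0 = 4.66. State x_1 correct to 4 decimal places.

f'(x) = 1 + cos(x)
x_0 = 4.660000: f = -1.368628, f' = 0.947635 → x_1 = 4.660000 - (-1.368628)/(0.947635) = 6.104257

6.1043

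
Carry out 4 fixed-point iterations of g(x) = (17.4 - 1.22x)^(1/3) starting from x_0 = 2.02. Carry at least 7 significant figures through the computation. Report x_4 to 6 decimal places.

2.434551

x_1 = g(2.020000) = 2.462678
x_2 = g(2.462678) = 2.432629
x_3 = g(2.432629) = 2.434692
x_4 = g(2.434692) = 2.434551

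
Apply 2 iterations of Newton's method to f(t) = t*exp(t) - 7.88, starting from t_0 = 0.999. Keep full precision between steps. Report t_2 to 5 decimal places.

1.66935

Newton update: t ← t − f(t)/f'(t).
f'(t) = (t+1)*exp(t)
t_0 = 0.999000: f = -5.167151, f' = 5.428414 → t_1 = 0.999000 - (-5.167151)/(5.428414) = 1.950871
t_1 = 1.950871: f = 5.844013, f' = 20.758826 → t_2 = 1.950871 - (5.844013)/(20.758826) = 1.669352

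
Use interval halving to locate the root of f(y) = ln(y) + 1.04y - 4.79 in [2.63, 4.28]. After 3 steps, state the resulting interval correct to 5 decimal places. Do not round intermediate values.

[3.24875, 3.45500]

f(2.630000) = -1.087816, f(4.280000) = 1.115153 (opposite signs)
step 1: m = 3.455000, f(m) = 0.043022 > 0 → root in [2.630000, 3.455000]
step 2: m = 3.042500, f(m) = -0.513120 < 0 → root in [3.042500, 3.455000]
step 3: m = 3.248750, f(m) = -0.233030 < 0 → root in [3.248750, 3.455000]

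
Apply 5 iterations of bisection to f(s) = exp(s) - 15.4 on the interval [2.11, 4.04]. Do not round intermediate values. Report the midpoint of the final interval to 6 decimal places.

2.743281

f(2.110000) = -7.151759, f(4.040000) = 41.426343 (opposite signs)
step 1: m = 3.075000, f(m) = 6.249882 > 0 → root in [2.110000, 3.075000]
step 2: m = 2.592500, f(m) = -2.036862 < 0 → root in [2.592500, 3.075000]
step 3: m = 2.833750, f(m) = 1.609126 > 0 → root in [2.592500, 2.833750]
step 4: m = 2.713125, f(m) = -0.323685 < 0 → root in [2.713125, 2.833750]
step 5: m = 2.773438, f(m) = 0.613586 > 0 → root in [2.713125, 2.773438]
Midpoint of [2.713125, 2.773438] = 2.743281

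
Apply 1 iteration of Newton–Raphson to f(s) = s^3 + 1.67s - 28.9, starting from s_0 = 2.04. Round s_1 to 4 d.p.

3.2413

Newton update: s ← s − f(s)/f'(s).
f'(s) = 3s^2 + 1.67
s_0 = 2.040000: f = -17.003536, f' = 14.154800 → s_1 = 2.040000 - (-17.003536)/(14.154800) = 3.241256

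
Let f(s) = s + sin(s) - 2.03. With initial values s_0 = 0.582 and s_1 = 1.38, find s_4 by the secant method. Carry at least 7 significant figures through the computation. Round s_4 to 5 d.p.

Secant update: s_(k+1) = s_k − f(s_k)·(s_k − s_(k-1))/(f(s_k) − f(s_(k-1))).
f(s_0) = -0.898304, f(s_1) = 0.331854
s_2 = 1.380000 - (0.331854)·(1.380000 - 0.582000)/(0.331854 - (-0.898304)) = 1.164728; f(s_2) = 0.053408
s_3 = 1.164728 - (0.053408)·(1.164728 - 1.380000)/(0.053408 - (0.331854)) = 1.123436; f(s_3) = -0.004971
s_4 = 1.123436 - (-0.004971)·(1.123436 - 1.164728)/(-0.004971 - (0.053408)) = 1.126953; f(s_4) = 0.000060

1.12695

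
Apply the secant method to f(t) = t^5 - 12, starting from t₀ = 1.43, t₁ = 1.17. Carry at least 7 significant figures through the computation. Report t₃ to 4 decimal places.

f(t_0) = -6.020289, f(t_1) = -9.807552
t_2 = 1.170000 - (-9.807552)·(1.170000 - 1.430000)/(-9.807552 - (-6.020289)) = 1.843300; f(t_2) = 9.280407
t_3 = 1.843300 - (9.280407)·(1.843300 - 1.170000)/(9.280407 - (-9.807552)) = 1.515947; f(t_3) = -3.993916

1.5159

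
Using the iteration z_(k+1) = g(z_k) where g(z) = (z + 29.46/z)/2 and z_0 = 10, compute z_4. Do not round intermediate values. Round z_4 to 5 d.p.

z_1 = g(10.000000) = 6.473000
z_2 = g(6.473000) = 5.512106
z_3 = g(5.512106) = 5.428353
z_4 = g(5.428353) = 5.427707

5.42771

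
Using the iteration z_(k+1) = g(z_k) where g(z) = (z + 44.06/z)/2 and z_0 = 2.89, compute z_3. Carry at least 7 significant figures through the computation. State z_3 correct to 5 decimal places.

z_1 = g(2.890000) = 9.067837
z_2 = g(9.067837) = 6.963384
z_3 = g(6.963384) = 6.645384

6.64538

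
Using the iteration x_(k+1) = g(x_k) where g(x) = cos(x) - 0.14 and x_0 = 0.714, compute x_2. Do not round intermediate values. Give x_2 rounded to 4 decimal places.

0.6763

x_1 = g(0.714000) = 0.615748
x_2 = g(0.615748) = 0.676341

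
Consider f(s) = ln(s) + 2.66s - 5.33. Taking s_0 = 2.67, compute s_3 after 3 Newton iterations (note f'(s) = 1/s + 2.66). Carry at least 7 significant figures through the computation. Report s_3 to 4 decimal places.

s_0 = 2.670000: f = 2.754278, f' = 3.034532 → s_1 = 2.670000 - (2.754278)/(3.034532) = 1.762355
s_1 = 1.762355: f = -0.075486, f' = 3.227423 → s_2 = 1.762355 - (-0.075486)/(3.227423) = 1.785744
s_2 = 1.785744: f = -0.000087, f' = 3.219991 → s_3 = 1.785744 - (-0.000087)/(3.219991) = 1.785771

1.7858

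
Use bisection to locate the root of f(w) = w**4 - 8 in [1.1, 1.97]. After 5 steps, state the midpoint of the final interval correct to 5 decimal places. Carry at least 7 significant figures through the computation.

f(1.100000) = -6.535900, f(1.970000) = 7.061385 (opposite signs)
step 1: m = 1.535000, f(m) = -2.448204 < 0 → root in [1.535000, 1.970000]
step 2: m = 1.752500, f(m) = 1.432615 > 0 → root in [1.535000, 1.752500]
step 3: m = 1.643750, f(m) = -0.699660 < 0 → root in [1.643750, 1.752500]
step 4: m = 1.698125, f(m) = 0.315313 > 0 → root in [1.643750, 1.698125]
step 5: m = 1.670937, f(m) = -0.204557 < 0 → root in [1.670937, 1.698125]
Midpoint of [1.670937, 1.698125] = 1.684531

1.68453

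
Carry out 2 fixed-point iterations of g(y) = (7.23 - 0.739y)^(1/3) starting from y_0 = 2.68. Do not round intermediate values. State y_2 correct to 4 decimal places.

1.8116

y_1 = g(2.680000) = 1.737956
y_2 = g(1.737956) = 1.811617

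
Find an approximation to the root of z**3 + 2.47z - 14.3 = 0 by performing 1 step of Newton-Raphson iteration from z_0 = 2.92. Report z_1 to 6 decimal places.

2.285063

Newton update: z ← z − f(z)/f'(z).
f'(z) = 3z**2 + 2.47
z_0 = 2.920000: f = 17.809488, f' = 28.049200 → z_1 = 2.920000 - (17.809488)/(28.049200) = 2.285063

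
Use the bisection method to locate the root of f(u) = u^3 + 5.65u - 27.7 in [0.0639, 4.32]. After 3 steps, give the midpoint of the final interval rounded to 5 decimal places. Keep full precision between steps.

f(0.063900) = -27.338704, f(4.320000) = 77.329568 (opposite signs)
step 1: m = 2.191950, f(m) = -4.783941 < 0 → root in [2.191950, 4.320000]
step 2: m = 3.255975, f(m) = 25.214065 > 0 → root in [2.191950, 3.255975]
step 3: m = 2.723963, f(m) = 7.902113 > 0 → root in [2.191950, 2.723963]
Midpoint of [2.191950, 2.723963] = 2.457956

2.45796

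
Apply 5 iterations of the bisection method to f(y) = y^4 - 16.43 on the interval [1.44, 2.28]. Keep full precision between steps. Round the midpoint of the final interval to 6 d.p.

2.004375

f(1.440000) = -12.130183, f(2.280000) = 10.593363 (opposite signs)
step 1: m = 1.860000, f(m) = -4.461168 < 0 → root in [1.860000, 2.280000]
step 2: m = 2.070000, f(m) = 1.930368 > 0 → root in [1.860000, 2.070000]
step 3: m = 1.965000, f(m) = -1.520941 < 0 → root in [1.965000, 2.070000]
step 4: m = 2.017500, f(m) = 0.137393 > 0 → root in [1.965000, 2.017500]
step 5: m = 1.991250, f(m) = -0.708168 < 0 → root in [1.991250, 2.017500]
Midpoint of [1.991250, 2.017500] = 2.004375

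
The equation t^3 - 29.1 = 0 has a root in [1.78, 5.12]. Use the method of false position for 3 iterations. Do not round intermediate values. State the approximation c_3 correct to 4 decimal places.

2.9184

f(1.780000) = -23.460248, f(5.120000) = 105.117728
step 1: c = 2.389414, f(c) = -15.458119 < 0 → new bracket [2.389414, 5.120000]
step 2: c = 2.739482, f(c) = -8.540843 < 0 → new bracket [2.739482, 5.120000]
step 3: c = 2.918365, f(c) = -4.244703 < 0 → new bracket [2.918365, 5.120000]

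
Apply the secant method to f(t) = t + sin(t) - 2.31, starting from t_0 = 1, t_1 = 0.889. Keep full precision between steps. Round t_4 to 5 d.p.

f(t_0) = -0.468529, f(t_1) = -0.644558
t_2 = 0.889000 - (-0.644558)·(0.889000 - 1.000000)/(-0.644558 - (-0.468529)) = 1.295444; f(t_2) = -0.052227
t_3 = 1.295444 - (-0.052227)·(1.295444 - 0.889000)/(-0.052227 - (-0.644558)) = 1.331281; f(t_3) = -0.007266
t_4 = 1.331281 - (-0.007266)·(1.331281 - 1.295444)/(-0.007266 - (-0.052227)) = 1.337072; f(t_4) = -0.000117

1.33707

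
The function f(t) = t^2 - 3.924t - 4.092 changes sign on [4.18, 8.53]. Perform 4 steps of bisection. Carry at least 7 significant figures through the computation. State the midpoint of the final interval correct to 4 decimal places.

4.8597

f(4.180000) = -3.021920, f(8.530000) = 35.197180 (opposite signs)
step 1: m = 6.355000, f(m) = 11.357005 > 0 → root in [4.180000, 6.355000]
step 2: m = 5.267500, f(m) = 2.984886 > 0 → root in [4.180000, 5.267500]
step 3: m = 4.723750, f(m) = -0.314181 < 0 → root in [4.723750, 5.267500]
step 4: m = 4.995625, f(m) = 1.261437 > 0 → root in [4.723750, 4.995625]
Midpoint of [4.723750, 4.995625] = 4.859687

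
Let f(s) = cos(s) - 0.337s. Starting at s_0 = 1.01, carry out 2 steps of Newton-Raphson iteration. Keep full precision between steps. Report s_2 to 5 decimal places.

f'(s) = -sin(s) - 0.337
s_0 = 1.010000: f = 0.191491, f' = -1.183832 → s_1 = 1.010000 - (0.191491)/(-1.183832) = 1.171755
s_1 = 1.171755: f = -0.006346, f' = -1.258434 → s_2 = 1.171755 - (-0.006346)/(-1.258434) = 1.166712

1.16671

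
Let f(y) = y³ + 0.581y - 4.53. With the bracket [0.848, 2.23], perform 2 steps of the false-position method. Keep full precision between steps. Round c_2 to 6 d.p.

1.443580

f(0.848000) = -3.427512, f(2.230000) = 7.855197
step 1: c = 1.267830, f(c) = -1.755489 < 0 → new bracket [1.267830, 2.230000]
step 2: c = 1.443580, f(c) = -0.682969 < 0 → new bracket [1.443580, 2.230000]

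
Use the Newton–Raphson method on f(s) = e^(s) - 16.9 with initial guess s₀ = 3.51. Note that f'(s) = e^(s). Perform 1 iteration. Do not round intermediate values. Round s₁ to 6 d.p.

3.015258

s_0 = 3.510000: f = 16.548268, f' = 33.448268 → s_1 = 3.510000 - (16.548268)/(33.448268) = 3.015258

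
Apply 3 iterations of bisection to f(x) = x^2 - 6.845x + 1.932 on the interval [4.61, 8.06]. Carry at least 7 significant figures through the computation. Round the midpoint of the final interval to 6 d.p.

6.550625

f(4.610000) = -8.371350, f(8.060000) = 11.724900 (opposite signs)
step 1: m = 6.335000, f(m) = -1.298850 < 0 → root in [6.335000, 8.060000]
step 2: m = 7.197500, f(m) = 4.469119 > 0 → root in [6.335000, 7.197500]
step 3: m = 6.766250, f(m) = 1.399158 > 0 → root in [6.335000, 6.766250]
Midpoint of [6.335000, 6.766250] = 6.550625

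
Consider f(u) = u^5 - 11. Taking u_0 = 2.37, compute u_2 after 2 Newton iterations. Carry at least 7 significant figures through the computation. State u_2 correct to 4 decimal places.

f'(u) = 5u^4
u_0 = 2.370000: f = 63.772470, f' = 157.747828 → u_1 = 2.370000 - (63.772470)/(157.747828) = 1.965732
u_1 = 1.965732: f = 18.350874, f' = 74.656364 → u_2 = 1.965732 - (18.350874)/(74.656364) = 1.719927

1.7199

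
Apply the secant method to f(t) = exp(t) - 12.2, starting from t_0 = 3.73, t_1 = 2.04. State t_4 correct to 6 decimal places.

Secant update: t_(k+1) = t_k − f(t_k)·(t_k − t_(k-1))/(f(t_k) − f(t_(k-1))).
f(t_0) = 29.479108, f(t_1) = -4.509391
t_2 = 2.040000 - (-4.509391)·(2.040000 - 3.730000)/(-4.509391 - (29.479108)) = 2.264219; f(t_2) = -2.576393
t_3 = 2.264219 - (-2.576393)·(2.264219 - 2.040000)/(-2.576393 - (-4.509391)) = 2.563069; f(t_3) = 0.775582
t_4 = 2.563069 - (0.775582)·(2.563069 - 2.264219)/(0.775582 - (-2.576393)) = 2.493921; f(t_4) = -0.091337

2.493921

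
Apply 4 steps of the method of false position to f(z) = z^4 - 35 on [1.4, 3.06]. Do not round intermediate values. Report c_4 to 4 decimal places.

f(1.400000) = -31.158400, f(3.060000) = 52.677005
step 1: c = 2.016958, f(c) = -18.450395 < 0 → new bracket [2.016958, 3.060000]
step 2: c = 2.287523, f(c) = -7.618231 < 0 → new bracket [2.287523, 3.060000]
step 3: c = 2.385124, f(c) = -2.637361 < 0 → new bracket [2.385124, 3.060000]
step 4: c = 2.417302, f(c) = -0.855281 < 0 → new bracket [2.417302, 3.060000]

2.4173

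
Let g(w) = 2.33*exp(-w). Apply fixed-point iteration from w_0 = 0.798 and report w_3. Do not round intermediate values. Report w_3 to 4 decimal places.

1.0302

w_1 = g(0.798000) = 1.049032
w_2 = g(1.049032) = 0.816144
w_3 = g(0.816144) = 1.030170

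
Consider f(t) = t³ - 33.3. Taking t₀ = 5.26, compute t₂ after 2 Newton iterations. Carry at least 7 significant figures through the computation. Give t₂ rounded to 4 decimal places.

Newton update: t ← t − f(t)/f'(t).
f'(t) = 3t²
t_0 = 5.260000: f = 112.231576, f' = 83.002800 → t_1 = 5.260000 - (112.231576)/(83.002800) = 3.907858
t_1 = 3.907858: f = 26.378281, f' = 45.814061 → t_2 = 3.907858 - (26.378281)/(45.814061) = 3.332090

3.3321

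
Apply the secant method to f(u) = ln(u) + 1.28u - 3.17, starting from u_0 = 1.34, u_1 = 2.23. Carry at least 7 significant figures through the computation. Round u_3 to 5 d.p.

f(u_0) = -1.162130, f(u_1) = 0.486402
u_2 = 2.230000 - (0.486402)·(2.230000 - 1.340000)/(0.486402 - (-1.162130)) = 1.967404; f(u_2) = 0.024993
u_3 = 1.967404 - (0.024993)·(1.967404 - 2.230000)/(0.024993 - (0.486402)) = 1.953181; f(u_3) = -0.000470

1.95318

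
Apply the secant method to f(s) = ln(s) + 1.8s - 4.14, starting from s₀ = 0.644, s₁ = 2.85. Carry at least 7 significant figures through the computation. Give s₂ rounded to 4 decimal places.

f(s_0) = -3.420857, f(s_1) = 2.037319
s_2 = 2.850000 - (2.037319)·(2.850000 - 0.644000)/(2.037319 - (-3.420857)) = 2.026588; f(s_2) = 0.214213

2.0266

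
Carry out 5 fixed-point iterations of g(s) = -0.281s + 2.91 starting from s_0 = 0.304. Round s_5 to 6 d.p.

s_1 = g(0.304000) = 2.824576
s_2 = g(2.824576) = 2.116294
s_3 = g(2.116294) = 2.315321
s_4 = g(2.315321) = 2.259395
s_5 = g(2.259395) = 2.275110

2.275110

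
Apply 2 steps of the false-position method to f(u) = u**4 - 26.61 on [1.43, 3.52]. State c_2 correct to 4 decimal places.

f(1.430000) = -22.428384, f(3.520000) = 126.912012
step 1: c = 1.743882, f(c) = -17.361554 < 0 → new bracket [1.743882, 3.520000]
step 2: c = 1.957616, f(c) = -11.923769 < 0 → new bracket [1.957616, 3.520000]

1.9576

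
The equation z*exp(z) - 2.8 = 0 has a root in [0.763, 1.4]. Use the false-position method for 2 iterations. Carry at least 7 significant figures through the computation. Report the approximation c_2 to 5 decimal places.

0.99706

False-position update: c = (a·f(b) − b·f(a))/(f(b) − f(a)); replace the endpoint whose sign matches f(c).
f(0.763000) = -1.163593, f(1.400000) = 2.877280
step 1: c = 0.946428, f(c) = -0.361538 < 0 → new bracket [0.946428, 1.400000]
step 2: c = 0.997059, f(c) = -0.097674 < 0 → new bracket [0.997059, 1.400000]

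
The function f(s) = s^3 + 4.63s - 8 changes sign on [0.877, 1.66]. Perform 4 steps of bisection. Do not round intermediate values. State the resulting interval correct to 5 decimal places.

[1.26850, 1.31744]

f(0.877000) = -3.264964, f(1.660000) = 4.260096 (opposite signs)
step 1: m = 1.268500, f(m) = -0.085711 < 0 → root in [1.268500, 1.660000]
step 2: m = 1.464250, f(m) = 1.918871 > 0 → root in [1.268500, 1.464250]
step 3: m = 1.366375, f(m) = 0.877312 > 0 → root in [1.268500, 1.366375]
step 4: m = 1.317438, f(m) = 0.386335 > 0 → root in [1.268500, 1.317438]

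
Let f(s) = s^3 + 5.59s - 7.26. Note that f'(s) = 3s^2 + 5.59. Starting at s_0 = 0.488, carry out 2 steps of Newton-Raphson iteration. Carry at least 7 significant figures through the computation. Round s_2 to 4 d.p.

1.0804

Newton update: s ← s − f(s)/f'(s).
s_0 = 0.488000: f = -4.415866, f' = 6.304432 → s_1 = 0.488000 - (-4.415866)/(6.304432) = 1.188438
s_1 = 1.188438: f = 1.061903, f' = 9.827157 → s_2 = 1.188438 - (1.061903)/(9.827157) = 1.080380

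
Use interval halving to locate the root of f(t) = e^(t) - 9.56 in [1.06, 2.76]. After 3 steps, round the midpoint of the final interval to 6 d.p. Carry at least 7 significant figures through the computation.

2.228750

f(1.060000) = -6.673629, f(2.760000) = 6.239843 (opposite signs)
step 1: m = 1.910000, f(m) = -2.806911 < 0 → root in [1.910000, 2.760000]
step 2: m = 2.335000, f(m) = 0.769460 > 0 → root in [1.910000, 2.335000]
step 3: m = 2.122500, f(m) = -1.208009 < 0 → root in [2.122500, 2.335000]
Midpoint of [2.122500, 2.335000] = 2.228750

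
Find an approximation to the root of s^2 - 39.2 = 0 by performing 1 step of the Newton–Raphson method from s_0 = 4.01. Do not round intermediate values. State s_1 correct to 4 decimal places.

6.8928

f'(s) = 2s
s_0 = 4.010000: f = -23.119900, f' = 8.020000 → s_1 = 4.010000 - (-23.119900)/(8.020000) = 6.892781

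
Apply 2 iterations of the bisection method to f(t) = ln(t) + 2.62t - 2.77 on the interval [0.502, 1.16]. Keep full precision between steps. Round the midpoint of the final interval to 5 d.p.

1.07775

f(0.502000) = -2.143915, f(1.160000) = 0.417620 (opposite signs)
step 1: m = 0.831000, f(m) = -0.777905 < 0 → root in [0.831000, 1.160000]
step 2: m = 0.995500, f(m) = -0.166300 < 0 → root in [0.995500, 1.160000]
Midpoint of [0.995500, 1.160000] = 1.077750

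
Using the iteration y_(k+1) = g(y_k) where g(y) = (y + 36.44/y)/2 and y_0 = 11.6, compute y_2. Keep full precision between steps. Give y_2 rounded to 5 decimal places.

6.15730

y_1 = g(11.600000) = 7.370690
y_2 = g(7.370690) = 6.157298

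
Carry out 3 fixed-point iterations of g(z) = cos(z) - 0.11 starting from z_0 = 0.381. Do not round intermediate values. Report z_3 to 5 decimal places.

z_1 = g(0.381000) = 0.818293
z_2 = g(0.818293) = 0.573468
z_3 = g(0.573468) = 0.730024

0.73002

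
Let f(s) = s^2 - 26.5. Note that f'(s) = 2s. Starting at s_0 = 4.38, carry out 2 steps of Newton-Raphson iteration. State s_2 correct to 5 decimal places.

Newton update: s ← s − f(s)/f'(s).
s_0 = 4.380000: f = -7.315600, f' = 8.760000 → s_1 = 4.380000 - (-7.315600)/(8.760000) = 5.215114
s_1 = 5.215114: f = 0.697416, f' = 10.430228 → s_2 = 5.215114 - (0.697416)/(10.430228) = 5.148249

5.14825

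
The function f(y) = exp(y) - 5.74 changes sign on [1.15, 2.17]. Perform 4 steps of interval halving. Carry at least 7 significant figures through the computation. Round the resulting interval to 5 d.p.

[1.72375, 1.78750]

f(1.150000) = -2.581807, f(2.170000) = 3.018284 (opposite signs)
step 1: m = 1.660000, f(m) = -0.480689 < 0 → root in [1.660000, 2.170000]
step 2: m = 1.915000, f(m) = 1.046939 > 0 → root in [1.660000, 1.915000]
step 3: m = 1.787500, f(m) = 0.234498 > 0 → root in [1.660000, 1.787500]
step 4: m = 1.723750, f(m) = -0.134490 < 0 → root in [1.723750, 1.787500]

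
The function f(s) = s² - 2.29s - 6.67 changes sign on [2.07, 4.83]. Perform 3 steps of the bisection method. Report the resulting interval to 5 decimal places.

f(2.070000) = -7.125400, f(4.830000) = 5.598200 (opposite signs)
step 1: m = 3.450000, f(m) = -2.668000 < 0 → root in [3.450000, 4.830000]
step 2: m = 4.140000, f(m) = 0.989000 > 0 → root in [3.450000, 4.140000]
step 3: m = 3.795000, f(m) = -0.958525 < 0 → root in [3.795000, 4.140000]

[3.79500, 4.14000]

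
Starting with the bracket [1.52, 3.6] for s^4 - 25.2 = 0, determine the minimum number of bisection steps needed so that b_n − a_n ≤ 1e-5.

Initial width b − a = 3.6 − 1.52 = 2.080000.
After n steps the width is (b−a)/2^n; need (b−a)/2^n ≤ 1e-5.
So n ≥ log₂(2.080000/1e-5) = log₂(208000.0000) ≈ 17.6662.
Hence n = 18.

18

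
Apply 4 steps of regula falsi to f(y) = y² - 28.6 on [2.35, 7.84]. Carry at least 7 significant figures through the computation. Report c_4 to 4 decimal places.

False-position update: c = (a·f(b) − b·f(a))/(f(b) − f(a)); replace the endpoint whose sign matches f(c).
f(2.350000) = -23.077500, f(7.840000) = 32.865600
step 1: c = 4.614720, f(c) = -7.304356 < 0 → new bracket [4.614720, 7.840000]
step 2: c = 5.201193, f(c) = -1.547589 < 0 → new bracket [5.201193, 7.840000]
step 3: c = 5.319863, f(c) = -0.299063 < 0 → new bracket [5.319863, 7.840000]
step 4: c = 5.342588, f(c) = -0.056755 < 0 → new bracket [5.342588, 7.840000]

5.3426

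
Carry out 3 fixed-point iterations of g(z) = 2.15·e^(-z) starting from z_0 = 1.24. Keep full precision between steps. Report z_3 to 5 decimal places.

z_1 = g(1.240000) = 0.622176
z_2 = g(0.622176) = 1.154066
z_3 = g(1.154066) = 0.678006

0.67801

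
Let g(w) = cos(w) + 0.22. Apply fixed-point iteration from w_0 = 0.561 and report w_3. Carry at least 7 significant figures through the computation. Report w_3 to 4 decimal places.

0.9829

w_1 = g(0.561000) = 1.066724
w_2 = g(1.066724) = 0.702996
w_3 = g(0.702996) = 0.982909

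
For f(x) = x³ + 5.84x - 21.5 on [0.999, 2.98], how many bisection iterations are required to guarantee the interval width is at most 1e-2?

8

Initial width b − a = 2.98 − 0.999 = 1.981000.
After n steps the width is (b−a)/2^n; need (b−a)/2^n ≤ 1e-2.
So n ≥ log₂(1.981000/1e-2) = log₂(198.1000) ≈ 7.6301.
Hence n = 8.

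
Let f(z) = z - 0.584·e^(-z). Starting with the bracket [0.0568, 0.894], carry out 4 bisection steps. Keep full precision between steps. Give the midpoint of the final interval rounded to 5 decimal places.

f(0.056800) = -0.494953, f(0.894000) = 0.655134 (opposite signs)
step 1: m = 0.475400, f(m) = 0.112364 > 0 → root in [0.056800, 0.475400]
step 2: m = 0.266100, f(m) = -0.181456 < 0 → root in [0.266100, 0.475400]
step 3: m = 0.370750, f(m) = -0.032336 < 0 → root in [0.370750, 0.475400]
step 4: m = 0.423075, f(m) = 0.040538 > 0 → root in [0.370750, 0.423075]
Midpoint of [0.370750, 0.423075] = 0.396913

0.39691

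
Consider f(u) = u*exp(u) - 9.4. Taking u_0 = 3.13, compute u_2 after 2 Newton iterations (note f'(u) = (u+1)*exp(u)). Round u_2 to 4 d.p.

u_0 = 3.130000: f = 62.195556, f' = 94.469536 → u_1 = 3.130000 - (62.195556)/(94.469536) = 2.471634
u_1 = 2.471634: f = 19.868536, f' = 41.110313 → u_2 = 2.471634 - (19.868536)/(41.110313) = 1.988336

1.9883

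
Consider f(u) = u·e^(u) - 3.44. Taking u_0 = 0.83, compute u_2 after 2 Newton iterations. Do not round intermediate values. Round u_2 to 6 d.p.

Newton update: u ← u − f(u)/f'(u).
f'(u) = (u + 1)·e^(u)
u_0 = 0.830000: f = -1.536545, f' = 4.196773 → u_1 = 0.830000 - (-1.536545)/(4.196773) = 1.196125
u_1 = 1.196125: f = 0.515919, f' = 7.263197 → u_2 = 1.196125 - (0.515919)/(7.263197) = 1.125093

1.125093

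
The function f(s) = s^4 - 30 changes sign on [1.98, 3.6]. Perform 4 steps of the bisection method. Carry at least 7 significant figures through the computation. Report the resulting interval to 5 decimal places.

f(1.980000) = -14.630464, f(3.600000) = 137.961600 (opposite signs)
step 1: m = 2.790000, f(m) = 30.592213 > 0 → root in [1.980000, 2.790000]
step 2: m = 2.385000, f(m) = 2.355904 > 0 → root in [1.980000, 2.385000]
step 3: m = 2.182500, f(m) = -7.310914 < 0 → root in [2.182500, 2.385000]
step 4: m = 2.283750, f(m) = -2.798413 < 0 → root in [2.283750, 2.385000]

[2.28375, 2.38500]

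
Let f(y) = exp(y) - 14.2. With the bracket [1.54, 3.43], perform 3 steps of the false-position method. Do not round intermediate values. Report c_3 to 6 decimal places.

2.600931

False-position update: c = (a·f(b) − b·f(a))/(f(b) − f(a)); replace the endpoint whose sign matches f(c).
f(1.540000) = -9.535410, f(3.430000) = 16.676643
step 1: c = 2.227543, f(c) = -4.922952 < 0 → new bracket [2.227543, 3.430000]
step 2: c = 2.501606, f(c) = -1.997928 < 0 → new bracket [2.501606, 3.430000]
step 3: c = 2.600931, f(c) = -0.723715 < 0 → new bracket [2.600931, 3.430000]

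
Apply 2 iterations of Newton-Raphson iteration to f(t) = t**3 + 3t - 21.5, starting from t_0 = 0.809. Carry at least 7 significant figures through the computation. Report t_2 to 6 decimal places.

3.221019

Newton update: t ← t − f(t)/f'(t).
f'(t) = 3t**2 + 3
t_0 = 0.809000: f = -18.543525, f' = 4.963443 → t_1 = 0.809000 - (-18.543525)/(4.963443) = 4.545021
t_1 = 4.545021: f = 86.022511, f' = 64.971634 → t_2 = 4.545021 - (86.022511)/(64.971634) = 3.221019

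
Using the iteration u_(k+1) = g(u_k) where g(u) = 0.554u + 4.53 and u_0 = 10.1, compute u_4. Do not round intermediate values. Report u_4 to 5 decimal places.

u_1 = g(10.100000) = 10.125400
u_2 = g(10.125400) = 10.139472
u_3 = g(10.139472) = 10.147267
u_4 = g(10.147267) = 10.151586

10.15159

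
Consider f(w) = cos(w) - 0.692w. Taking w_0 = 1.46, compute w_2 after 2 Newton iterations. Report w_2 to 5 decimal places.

Newton update: w ← w − f(w)/f'(w).
f'(w) = -sin(w) - 0.692
w_0 = 1.460000: f = -0.899750, f' = -1.685868 → w_1 = 1.460000 - (-0.899750)/(-1.685868) = 0.926299
w_1 = 0.926299: f = -0.040202, f' = -1.491402 → w_2 = 0.926299 - (-0.040202)/(-1.491402) = 0.899343

0.89934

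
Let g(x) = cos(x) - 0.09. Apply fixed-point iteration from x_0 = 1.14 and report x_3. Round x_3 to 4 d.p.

x_1 = g(1.140000) = 0.327595
x_2 = g(0.327595) = 0.856819
x_3 = g(0.856819) = 0.564845

0.5648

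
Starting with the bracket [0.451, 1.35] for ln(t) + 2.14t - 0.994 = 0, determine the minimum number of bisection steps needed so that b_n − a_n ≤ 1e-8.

27

Initial width b − a = 1.35 − 0.451 = 0.899000.
After n steps the width is (b−a)/2^n; need (b−a)/2^n ≤ 1e-8.
So n ≥ log₂(0.899000/1e-8) = log₂(89900000.0000) ≈ 26.4218.
Hence n = 27.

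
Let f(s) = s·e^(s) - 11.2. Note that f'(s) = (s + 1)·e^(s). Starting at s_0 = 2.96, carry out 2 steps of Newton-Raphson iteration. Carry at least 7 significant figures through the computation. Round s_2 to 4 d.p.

Newton update: s ← s − f(s)/f'(s).
s_0 = 2.960000: f = 45.921996, f' = 76.419968 → s_1 = 2.960000 - (45.921996)/(76.419968) = 2.359084
s_1 = 2.359084: f = 13.762061, f' = 35.543314 → s_2 = 2.359084 - (13.762061)/(35.543314) = 1.971893

1.9719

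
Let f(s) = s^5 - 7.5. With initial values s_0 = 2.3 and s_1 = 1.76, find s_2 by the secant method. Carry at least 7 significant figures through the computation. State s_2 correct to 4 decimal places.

1.6532

f(s_0) = 56.863430, f(s_1) = 9.387421
s_2 = 1.760000 - (9.387421)·(1.760000 - 2.300000)/(9.387421 - (56.863430)) = 1.653226; f(s_2) = 4.849831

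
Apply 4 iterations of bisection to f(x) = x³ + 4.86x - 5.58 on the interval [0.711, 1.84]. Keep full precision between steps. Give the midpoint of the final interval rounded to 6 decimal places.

0.957969

f(0.711000) = -1.765115, f(1.840000) = 9.591904 (opposite signs)
step 1: m = 1.275500, f(m) = 2.694041 > 0 → root in [0.711000, 1.275500]
step 2: m = 0.993250, f(m) = 0.227081 > 0 → root in [0.711000, 0.993250]
step 3: m = 0.852125, f(m) = -0.819930 < 0 → root in [0.852125, 0.993250]
step 4: m = 0.922687, f(m) = -0.310207 < 0 → root in [0.922687, 0.993250]
Midpoint of [0.922687, 0.993250] = 0.957969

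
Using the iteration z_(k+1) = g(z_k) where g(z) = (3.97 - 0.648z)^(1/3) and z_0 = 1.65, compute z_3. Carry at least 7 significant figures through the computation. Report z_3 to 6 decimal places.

z_1 = g(1.650000) = 1.426174
z_2 = g(1.426174) = 1.449558
z_3 = g(1.449558) = 1.447150

1.447150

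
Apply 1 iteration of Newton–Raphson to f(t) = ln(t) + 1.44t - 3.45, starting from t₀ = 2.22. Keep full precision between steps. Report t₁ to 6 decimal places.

1.932075

f'(t) = 1/t + 1.44
t_0 = 2.220000: f = 0.544307, f' = 1.890450 → t_1 = 2.220000 - (0.544307)/(1.890450) = 1.932075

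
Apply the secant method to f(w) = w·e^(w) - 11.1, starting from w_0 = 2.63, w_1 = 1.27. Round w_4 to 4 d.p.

1.7903

f(w_0) = 25.388015, f(w_1) = -6.577717
w_2 = 1.270000 - (-6.577717)·(1.270000 - 2.630000)/(-6.577717 - (25.388015)) = 1.549853; f(w_2) = -3.798991
w_3 = 1.549853 - (-3.798991)·(1.549853 - 1.270000)/(-3.798991 - (-6.577717)) = 1.932459; f(w_3) = 2.246472
w_4 = 1.932459 - (2.246472)·(1.932459 - 1.549853)/(2.246472 - (-3.798991)) = 1.790284; f(w_4) = -0.374137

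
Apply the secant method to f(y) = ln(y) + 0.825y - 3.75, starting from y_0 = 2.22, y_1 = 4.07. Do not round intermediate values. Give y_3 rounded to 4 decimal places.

f(y_0) = -1.120993, f(y_1) = 1.011393
y_2 = 4.070000 - (1.011393)·(4.070000 - 2.220000)/(1.011393 - (-1.120993)) = 3.192543; f(y_2) = 0.044666
y_3 = 3.192543 - (0.044666)·(3.192543 - 4.070000)/(0.044666 - (1.011393)) = 3.152002; f(y_3) = -0.001561

3.1520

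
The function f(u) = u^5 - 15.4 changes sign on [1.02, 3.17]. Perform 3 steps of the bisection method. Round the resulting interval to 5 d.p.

[1.55750, 1.82625]

f(1.020000) = -14.295919, f(3.170000) = 304.707840 (opposite signs)
step 1: m = 2.095000, f(m) = 24.957117 > 0 → root in [1.020000, 2.095000]
step 2: m = 1.557500, f(m) = -6.234835 < 0 → root in [1.557500, 2.095000]
step 3: m = 1.826250, f(m) = 4.914266 > 0 → root in [1.557500, 1.826250]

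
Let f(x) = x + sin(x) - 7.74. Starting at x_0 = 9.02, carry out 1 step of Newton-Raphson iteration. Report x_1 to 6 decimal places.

Newton update: x ← x − f(x)/f'(x).
f'(x) = 1 + cos(x)
x_0 = 9.020000: f = 1.673815, f' = 0.080810 → x_1 = 9.020000 - (1.673815)/(0.080810) = -11.692929

-11.692929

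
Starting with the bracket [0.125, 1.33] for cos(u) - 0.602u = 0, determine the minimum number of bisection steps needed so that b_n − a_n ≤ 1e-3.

Initial width b − a = 1.33 − 0.125 = 1.205000.
After n steps the width is (b−a)/2^n; need (b−a)/2^n ≤ 1e-3.
So n ≥ log₂(1.205000/1e-3) = log₂(1205.0000) ≈ 10.2348.
Hence n = 11.

11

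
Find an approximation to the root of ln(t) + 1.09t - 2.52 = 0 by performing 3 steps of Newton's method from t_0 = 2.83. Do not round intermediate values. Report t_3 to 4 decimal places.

1.7819

Newton update: t ← t − f(t)/f'(t).
f'(t) = 1/t + 1.09
t_0 = 2.830000: f = 1.604977, f' = 1.443357 → t_1 = 2.830000 - (1.604977)/(1.443357) = 1.718025
t_1 = 1.718025: f = -0.106177, f' = 1.672064 → t_2 = 1.718025 - (-0.106177)/(1.672064) = 1.781526
t_2 = 1.781526: f = -0.000667, f' = 1.651317 → t_3 = 1.781526 - (-0.000667)/(1.651317) = 1.781930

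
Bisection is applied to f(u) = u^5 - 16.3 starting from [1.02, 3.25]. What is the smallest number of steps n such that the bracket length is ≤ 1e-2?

Initial width b − a = 3.25 − 1.02 = 2.230000.
After n steps the width is (b−a)/2^n; need (b−a)/2^n ≤ 1e-2.
So n ≥ log₂(2.230000/1e-2) = log₂(223.0000) ≈ 7.8009.
Hence n = 8.

8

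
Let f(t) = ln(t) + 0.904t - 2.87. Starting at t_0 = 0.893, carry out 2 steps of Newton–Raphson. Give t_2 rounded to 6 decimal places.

f'(t) = 1/t + 0.904
t_0 = 0.893000: f = -2.175897, f' = 2.023821 → t_1 = 0.893000 - (-2.175897)/(2.023821) = 1.968143
t_1 = 1.968143: f = -0.413708, f' = 1.412093 → t_2 = 1.968143 - (-0.413708)/(1.412093) = 2.261118

2.261118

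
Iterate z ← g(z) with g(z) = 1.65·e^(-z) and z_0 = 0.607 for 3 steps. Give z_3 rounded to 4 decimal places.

0.8432

z_1 = g(0.607000) = 0.899223
z_2 = g(0.899223) = 0.671362
z_3 = g(0.671362) = 0.843170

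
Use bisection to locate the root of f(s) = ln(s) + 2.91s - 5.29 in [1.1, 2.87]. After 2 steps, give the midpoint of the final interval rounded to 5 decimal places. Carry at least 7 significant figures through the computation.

f(1.100000) = -1.993690, f(2.870000) = 4.116012 (opposite signs)
step 1: m = 1.985000, f(m) = 1.171969 > 0 → root in [1.100000, 1.985000]
step 2: m = 1.542500, f(m) = -0.367921 < 0 → root in [1.542500, 1.985000]
Midpoint of [1.542500, 1.985000] = 1.763750

1.76375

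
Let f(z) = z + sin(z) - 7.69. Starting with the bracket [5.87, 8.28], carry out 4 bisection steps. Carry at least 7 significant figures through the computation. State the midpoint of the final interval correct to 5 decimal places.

f(5.870000) = -2.221529, f(8.280000) = 1.500618 (opposite signs)
step 1: m = 7.075000, f(m) = 0.096629 > 0 → root in [5.870000, 7.075000]
step 2: m = 6.472500, f(m) = -1.029314 < 0 → root in [6.472500, 7.075000]
step 3: m = 6.773750, f(m) = -0.445126 < 0 → root in [6.773750, 7.075000]
step 4: m = 6.924375, f(m) = -0.167476 < 0 → root in [6.924375, 7.075000]
Midpoint of [6.924375, 7.075000] = 6.999687

6.99969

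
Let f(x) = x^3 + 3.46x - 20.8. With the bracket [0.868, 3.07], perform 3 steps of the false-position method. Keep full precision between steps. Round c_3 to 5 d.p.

f(0.868000) = -17.142748, f(3.070000) = 18.756643
step 1: c = 1.919503, f(c) = -7.086121 < 0 → new bracket [1.919503, 3.070000]
step 2: c = 2.234971, f(c) = -1.903105 < 0 → new bracket [2.234971, 3.070000]
step 3: c = 2.311891, f(c) = -0.444168 < 0 → new bracket [2.311891, 3.070000]

2.31189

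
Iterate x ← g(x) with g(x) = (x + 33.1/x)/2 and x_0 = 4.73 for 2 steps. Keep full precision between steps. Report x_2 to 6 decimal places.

x_1 = g(4.730000) = 5.863943
x_2 = g(5.863943) = 5.754305

5.754305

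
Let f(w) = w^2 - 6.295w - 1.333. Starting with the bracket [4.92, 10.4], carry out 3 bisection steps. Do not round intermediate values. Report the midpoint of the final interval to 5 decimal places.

6.63250

f(4.920000) = -8.098000, f(10.400000) = 41.359000 (opposite signs)
step 1: m = 7.660000, f(m) = 9.122900 > 0 → root in [4.920000, 7.660000]
step 2: m = 6.290000, f(m) = -1.364450 < 0 → root in [6.290000, 7.660000]
step 3: m = 6.975000, f(m) = 3.410000 > 0 → root in [6.290000, 6.975000]
Midpoint of [6.290000, 6.975000] = 6.632500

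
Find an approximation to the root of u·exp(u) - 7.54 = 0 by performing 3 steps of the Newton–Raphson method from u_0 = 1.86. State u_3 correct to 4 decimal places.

1.5695

f'(u) = (u + 1)·exp(u)
u_0 = 1.860000: f = 4.408150, f' = 18.371887 → u_1 = 1.860000 - (4.408150)/(18.371887) = 1.620060
u_1 = 1.620060: f = 0.646801, f' = 13.240194 → u_2 = 1.620060 - (0.646801)/(13.240194) = 1.571209
u_2 = 1.571209: f = 0.021381, f' = 12.373843 → u_3 = 1.571209 - (0.021381)/(12.373843) = 1.569481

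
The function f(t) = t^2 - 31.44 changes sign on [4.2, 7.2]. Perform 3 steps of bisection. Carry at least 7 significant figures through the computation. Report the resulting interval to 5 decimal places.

f(4.200000) = -13.800000, f(7.200000) = 20.400000 (opposite signs)
step 1: m = 5.700000, f(m) = 1.050000 > 0 → root in [4.200000, 5.700000]
step 2: m = 4.950000, f(m) = -6.937500 < 0 → root in [4.950000, 5.700000]
step 3: m = 5.325000, f(m) = -3.084375 < 0 → root in [5.325000, 5.700000]

[5.32500, 5.70000]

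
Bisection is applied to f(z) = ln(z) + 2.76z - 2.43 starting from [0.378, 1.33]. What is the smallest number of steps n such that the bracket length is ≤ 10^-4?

Initial width b − a = 1.33 − 0.378 = 0.952000.
After n steps the width is (b−a)/2^n; need (b−a)/2^n ≤ 10^-4.
So n ≥ log₂(0.952000/10^-4) = log₂(9520.0000) ≈ 13.2167.
Hence n = 14.

14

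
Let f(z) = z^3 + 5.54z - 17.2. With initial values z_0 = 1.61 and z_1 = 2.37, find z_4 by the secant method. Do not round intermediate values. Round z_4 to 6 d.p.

f(z_0) = -4.107319, f(z_1) = 9.241853
z_2 = 2.370000 - (9.241853)·(2.370000 - 1.610000)/(9.241853 - (-4.107319)) = 1.843839; f(z_2) = -0.716548
z_3 = 1.843839 - (-0.716548)·(1.843839 - 2.370000)/(-0.716548 - (9.241853)) = 1.881699; f(z_3) = -0.112687
z_4 = 1.881699 - (-0.112687)·(1.881699 - 1.843839)/(-0.112687 - (-0.716548)) = 1.888764; f(z_4) = 0.001782

1.888764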